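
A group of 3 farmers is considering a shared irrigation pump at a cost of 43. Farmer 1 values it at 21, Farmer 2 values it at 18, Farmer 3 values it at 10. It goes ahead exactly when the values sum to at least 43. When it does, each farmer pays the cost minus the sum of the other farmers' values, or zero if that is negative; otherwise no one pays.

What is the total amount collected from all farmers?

Total value 49 ≥ cost 43, so it is built.
Farmer 1: others sum to 28; max(0, 43 - 28) = 15.
Farmer 2: others sum to 31; max(0, 43 - 31) = 12.
Farmer 3: others sum to 39; max(0, 43 - 39) = 4.
Total collected = 15 + 12 + 4 = 31.

31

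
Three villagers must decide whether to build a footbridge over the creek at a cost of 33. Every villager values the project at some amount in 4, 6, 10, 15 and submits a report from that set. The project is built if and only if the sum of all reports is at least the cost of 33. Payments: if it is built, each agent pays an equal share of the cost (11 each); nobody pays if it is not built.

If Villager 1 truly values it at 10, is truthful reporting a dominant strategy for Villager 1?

Consider the case where Villager 2 reports 10 and Villager 3 reports 15.
Truthful report 10: project built, pays 11, utility 10 - 11 = -1.
Report 4 instead: project not built, utility 0.
Since 0 > -1, reporting 4 is strictly better here, so truthful reporting is not dominant.

No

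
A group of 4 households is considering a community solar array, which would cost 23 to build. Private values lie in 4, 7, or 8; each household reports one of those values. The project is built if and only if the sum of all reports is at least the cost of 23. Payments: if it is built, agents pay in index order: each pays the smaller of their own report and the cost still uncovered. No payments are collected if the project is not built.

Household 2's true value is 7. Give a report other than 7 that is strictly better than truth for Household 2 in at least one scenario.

Suppose Household 1 reports 4, Household 3 reports 7 and Household 4 reports 8.
Report 7: project built, pays 7, utility 7 - 7 = 0.
Report 4: project built, pays 4, utility 7 - 4 = 3.
So reporting 4 beats truth here (3 > 0).

4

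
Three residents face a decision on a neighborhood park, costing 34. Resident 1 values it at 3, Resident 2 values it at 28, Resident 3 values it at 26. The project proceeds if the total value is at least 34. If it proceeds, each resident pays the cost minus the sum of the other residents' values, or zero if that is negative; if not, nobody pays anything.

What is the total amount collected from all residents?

Total value 57 ≥ cost 34, so it is built.
Resident 1: others sum to 54; max(0, 34 - 54) = 0.
Resident 2: others sum to 29; max(0, 34 - 29) = 5.
Resident 3: others sum to 31; max(0, 34 - 31) = 3.
Total collected = 0 + 5 + 3 = 8.

8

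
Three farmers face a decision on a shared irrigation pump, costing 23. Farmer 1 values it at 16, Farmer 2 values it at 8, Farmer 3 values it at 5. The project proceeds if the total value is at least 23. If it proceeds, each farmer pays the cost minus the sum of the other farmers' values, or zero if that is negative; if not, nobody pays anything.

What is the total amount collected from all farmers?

Total value 29 ≥ cost 23, so it is built.
Farmer 1: others sum to 13; max(0, 23 - 13) = 10.
Farmer 2: others sum to 21; max(0, 23 - 21) = 2.
Farmer 3: others sum to 24; max(0, 23 - 24) = 0.
Total collected = 10 + 2 + 0 = 12.

12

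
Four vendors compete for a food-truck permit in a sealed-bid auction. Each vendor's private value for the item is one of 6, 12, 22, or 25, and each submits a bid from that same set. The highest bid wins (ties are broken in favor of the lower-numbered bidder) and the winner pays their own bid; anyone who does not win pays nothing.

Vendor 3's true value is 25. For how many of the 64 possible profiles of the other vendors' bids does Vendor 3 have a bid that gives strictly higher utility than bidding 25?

Others bid (6, 6, 6): truth gives 0; bid 12 gives 13 > 0. Violating.
Others bid (6, 6, 12): truth gives 0; bid 12 gives 13 > 0. Violating.
Others bid (6, 6, 22): truth gives 0; bid 22 gives 3 > 0. Violating.
Others bid (6, 12, 6): truth gives 0; bid 22 gives 3 > 0. Violating.
Others bid (6, 6, 25): truth gives 0; no alternative beats it.
Others bid (6, 12, 25): truth gives 0; no alternative beats it.
(Checking all 64 profiles: 12 have a profitable deviation, 52 do not.)

12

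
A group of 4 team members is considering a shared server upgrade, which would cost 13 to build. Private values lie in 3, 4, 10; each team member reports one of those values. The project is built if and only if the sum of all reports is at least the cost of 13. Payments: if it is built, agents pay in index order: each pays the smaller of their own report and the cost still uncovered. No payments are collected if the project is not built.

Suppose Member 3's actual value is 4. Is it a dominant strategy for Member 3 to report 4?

No

Consider the case where Member 1 reports 3, Member 2 reports 3 and Member 4 reports 4.
Truthful report 4: project built, pays 4, utility 4 - 4 = 0.
Report 3 instead: project built, pays 3, utility 4 - 3 = 1.
Since 1 > 0, reporting 3 is strictly better here, so truthful reporting is not dominant.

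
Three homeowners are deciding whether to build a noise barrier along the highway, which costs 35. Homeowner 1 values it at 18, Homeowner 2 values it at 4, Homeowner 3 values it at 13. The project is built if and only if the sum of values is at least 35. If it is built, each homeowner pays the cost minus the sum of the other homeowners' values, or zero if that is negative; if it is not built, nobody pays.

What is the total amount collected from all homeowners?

Total value 35 ≥ cost 35, so it is built.
Homeowner 1: others sum to 17; max(0, 35 - 17) = 18.
Homeowner 2: others sum to 31; max(0, 35 - 31) = 4.
Homeowner 3: others sum to 22; max(0, 35 - 22) = 13.
Total collected = 18 + 4 + 13 = 35.

35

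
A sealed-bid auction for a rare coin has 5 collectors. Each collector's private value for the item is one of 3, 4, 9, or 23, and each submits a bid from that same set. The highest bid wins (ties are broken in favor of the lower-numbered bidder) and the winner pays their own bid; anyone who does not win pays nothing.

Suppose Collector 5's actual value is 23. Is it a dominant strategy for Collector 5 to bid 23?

No

Consider the case where Collector 1 bids 3, Collector 2 bids 3, Collector 3 bids 3 and Collector 4 bids 3.
Truthful bid 23: wins, pays 23, utility 23 - 23 = 0.
Bid 4 instead: wins, pays 4, utility 23 - 4 = 19.
Since 19 > 0, bidding 4 is strictly better here, so truthful bidding is not dominant.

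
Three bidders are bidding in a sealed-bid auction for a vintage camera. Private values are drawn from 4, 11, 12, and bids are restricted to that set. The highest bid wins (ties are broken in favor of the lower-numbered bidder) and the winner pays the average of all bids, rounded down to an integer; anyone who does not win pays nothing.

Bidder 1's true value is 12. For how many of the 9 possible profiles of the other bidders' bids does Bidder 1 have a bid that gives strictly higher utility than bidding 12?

Others bid (4, 4): truth gives 6; bid 4 gives 8 > 6. Violating.
Others bid (4, 11): truth gives 3; bid 11 gives 4 > 3. Violating.
Others bid (11, 4): truth gives 3; bid 11 gives 4 > 3. Violating.
Others bid (4, 12): truth gives 3; no alternative beats it.
Others bid (11, 11): truth gives 1; no alternative beats it.
(Checking all 9 profiles: 3 have a profitable deviation, 6 do not.)

3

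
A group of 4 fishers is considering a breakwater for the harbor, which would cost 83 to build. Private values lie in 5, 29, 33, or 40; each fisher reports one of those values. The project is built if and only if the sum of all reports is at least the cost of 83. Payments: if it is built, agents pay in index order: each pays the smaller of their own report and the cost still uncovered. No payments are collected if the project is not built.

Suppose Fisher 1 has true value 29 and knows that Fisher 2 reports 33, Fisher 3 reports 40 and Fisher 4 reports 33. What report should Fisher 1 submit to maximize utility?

5

Report 5: project built, pays 5, utility 29 - 5 = 24.
Report 29: project built, pays 29, utility 29 - 29 = 0.
Report 33: project built, pays 33, utility 29 - 33 = -4.
Report 40: project built, pays 40, utility 29 - 40 = -11.
The best choice is 5 with utility 24.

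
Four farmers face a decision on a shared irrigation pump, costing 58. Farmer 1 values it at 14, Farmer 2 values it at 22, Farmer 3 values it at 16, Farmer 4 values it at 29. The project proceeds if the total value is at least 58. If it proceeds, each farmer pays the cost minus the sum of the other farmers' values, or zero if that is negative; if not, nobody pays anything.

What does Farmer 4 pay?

Total value 81 ≥ cost 58, so the project is built.
The other farmers' values sum to 52.
Cost minus that sum is 58 - 52 = 6.

6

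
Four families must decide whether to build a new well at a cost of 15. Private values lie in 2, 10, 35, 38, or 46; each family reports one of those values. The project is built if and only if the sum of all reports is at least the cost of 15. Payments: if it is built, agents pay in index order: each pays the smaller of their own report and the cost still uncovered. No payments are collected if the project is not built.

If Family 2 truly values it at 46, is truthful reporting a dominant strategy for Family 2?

Consider the case where Family 1 reports 2, Family 3 reports 2 and Family 4 reports 2.
Truthful report 46: project built, pays 13, utility 46 - 13 = 33.
Report 10 instead: project built, pays 10, utility 46 - 10 = 36.
Since 36 > 33, reporting 10 is strictly better here, so truthful reporting is not dominant.

No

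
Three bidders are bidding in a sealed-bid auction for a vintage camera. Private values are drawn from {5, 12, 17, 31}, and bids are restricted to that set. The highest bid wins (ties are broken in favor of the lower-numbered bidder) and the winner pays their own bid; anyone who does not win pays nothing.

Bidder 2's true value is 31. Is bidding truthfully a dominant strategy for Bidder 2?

Consider the case where Bidder 1 bids 5 and Bidder 3 bids 5.
Truthful bid 31: wins, pays 31, utility 31 - 31 = 0.
Bid 12 instead: wins, pays 12, utility 31 - 12 = 19.
Since 19 > 0, bidding 12 is strictly better here, so truthful bidding is not dominant.

No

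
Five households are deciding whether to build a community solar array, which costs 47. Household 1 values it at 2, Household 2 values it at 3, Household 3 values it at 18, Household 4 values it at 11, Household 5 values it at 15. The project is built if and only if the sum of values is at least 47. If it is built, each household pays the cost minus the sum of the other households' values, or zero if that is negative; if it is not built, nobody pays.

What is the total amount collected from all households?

Total value 49 ≥ cost 47, so it is built.
Household 1: others sum to 47; max(0, 47 - 47) = 0.
Household 2: others sum to 46; max(0, 47 - 46) = 1.
Household 3: others sum to 31; max(0, 47 - 31) = 16.
Household 4: others sum to 38; max(0, 47 - 38) = 9.
Household 5: others sum to 34; max(0, 47 - 34) = 13.
Total collected = 0 + 1 + 16 + 9 + 13 = 39.

39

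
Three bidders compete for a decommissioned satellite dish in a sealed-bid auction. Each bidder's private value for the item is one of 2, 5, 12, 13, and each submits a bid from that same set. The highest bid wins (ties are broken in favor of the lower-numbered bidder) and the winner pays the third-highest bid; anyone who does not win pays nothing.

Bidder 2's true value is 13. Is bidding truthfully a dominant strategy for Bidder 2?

Yes

Check each profile of the others' bids and compare truth against every alternative bid.
Others bid (2, 13): truth gives 11, best alternative gives 0.
Others bid (12, 2): truth gives 11, best alternative gives 0.
Others bid (5, 13): truth gives 8, best alternative gives 0.
Others bid (12, 5): truth gives 8, best alternative gives 0.
Others bid (12, 12): truth gives 1, best alternative gives 0.
Others bid (12, 13): truth gives 1, best alternative gives 0.
(Remaining 10 profiles checked similarly; truth is weakly best in each.)
In every case the truthful bid is at least as good as any alternative, so it is a dominant strategy.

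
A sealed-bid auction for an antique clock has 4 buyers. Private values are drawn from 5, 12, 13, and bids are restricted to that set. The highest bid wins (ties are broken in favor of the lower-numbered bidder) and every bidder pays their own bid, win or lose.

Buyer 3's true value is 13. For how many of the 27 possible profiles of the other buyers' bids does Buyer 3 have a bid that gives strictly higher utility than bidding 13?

Others bid (5, 5, 5): truth gives 0; bid 12 gives 1 > 0. Violating.
Others bid (5, 5, 12): truth gives 0; bid 12 gives 1 > 0. Violating.
Others bid (5, 13, 5): truth gives -13; bid 5 gives -5 > -13. Violating.
Others bid (5, 13, 12): truth gives -13; bid 5 gives -5 > -13. Violating.
Others bid (5, 5, 13): truth gives 0; no alternative beats it.
Others bid (5, 12, 5): truth gives 0; no alternative beats it.
(Checking all 27 profiles: 17 have a profitable deviation, 10 do not.)

17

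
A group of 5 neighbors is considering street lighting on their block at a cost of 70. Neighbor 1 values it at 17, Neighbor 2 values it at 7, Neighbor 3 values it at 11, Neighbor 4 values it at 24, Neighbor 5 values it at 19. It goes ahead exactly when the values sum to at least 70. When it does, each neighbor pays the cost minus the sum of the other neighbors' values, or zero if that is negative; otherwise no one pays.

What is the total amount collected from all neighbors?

39

Total value 78 ≥ cost 70, so it is built.
Neighbor 1: others sum to 61; max(0, 70 - 61) = 9.
Neighbor 2: others sum to 71; max(0, 70 - 71) = 0.
Neighbor 3: others sum to 67; max(0, 70 - 67) = 3.
Neighbor 4: others sum to 54; max(0, 70 - 54) = 16.
Neighbor 5: others sum to 59; max(0, 70 - 59) = 11.
Total collected = 9 + 0 + 3 + 16 + 11 = 39.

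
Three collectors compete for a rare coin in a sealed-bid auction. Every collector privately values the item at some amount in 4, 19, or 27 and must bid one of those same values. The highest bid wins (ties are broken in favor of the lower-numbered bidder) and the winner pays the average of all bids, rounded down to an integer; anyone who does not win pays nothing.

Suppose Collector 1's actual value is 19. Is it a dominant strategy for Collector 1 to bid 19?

No

Consider the case where Collector 2 bids 4 and Collector 3 bids 4.
Truthful bid 19: wins, pays 9, utility 19 - 9 = 10.
Bid 4 instead: wins, pays 4, utility 19 - 4 = 15.
Since 15 > 10, bidding 4 is strictly better here, so truthful bidding is not dominant.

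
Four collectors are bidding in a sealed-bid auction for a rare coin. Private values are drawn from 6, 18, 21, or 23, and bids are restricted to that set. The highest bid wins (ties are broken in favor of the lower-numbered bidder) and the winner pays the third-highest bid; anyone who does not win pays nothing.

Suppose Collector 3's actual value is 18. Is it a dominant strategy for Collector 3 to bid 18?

Consider the case where Collector 1 bids 6, Collector 2 bids 6 and Collector 4 bids 21.
Truthful bid 18: loses, pays 0, utility 0.
Bid 21 instead: wins, pays 6, utility 18 - 6 = 12.
Since 12 > 0, bidding 21 is strictly better here, so truthful bidding is not dominant.

No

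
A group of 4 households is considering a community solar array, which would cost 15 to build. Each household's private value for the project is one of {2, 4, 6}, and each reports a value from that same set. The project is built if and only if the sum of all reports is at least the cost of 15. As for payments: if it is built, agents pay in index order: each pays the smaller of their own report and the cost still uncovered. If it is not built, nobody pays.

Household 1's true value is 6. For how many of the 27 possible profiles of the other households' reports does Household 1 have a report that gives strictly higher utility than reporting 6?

Others report (2, 4, 6): truth gives 0; report 4 gives 2 > 0. Violating.
Others report (2, 6, 4): truth gives 0; report 4 gives 2 > 0. Violating.
Others report (2, 6, 6): truth gives 0; report 2 gives 4 > 0. Violating.
Others report (4, 2, 6): truth gives 0; report 4 gives 2 > 0. Violating.
Others report (2, 2, 2): truth gives 0; no alternative beats it.
Others report (2, 2, 4): truth gives 0; no alternative beats it.
(Checking all 27 profiles: 17 have a profitable deviation, 10 do not.)

17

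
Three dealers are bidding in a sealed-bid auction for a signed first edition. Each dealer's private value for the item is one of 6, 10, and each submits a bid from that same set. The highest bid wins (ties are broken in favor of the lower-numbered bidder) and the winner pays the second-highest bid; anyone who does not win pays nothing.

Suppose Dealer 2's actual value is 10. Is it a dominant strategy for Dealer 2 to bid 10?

Yes

Check each profile of the others' bids and compare truth against every alternative bid.
Others bid (6, 6): truth gives 4, best alternative gives 0.
Others bid (6, 10): truth gives 0, best alternative gives 0.
Others bid (10, 6): truth gives 0, best alternative gives 0.
Others bid (10, 10): truth gives 0, best alternative gives 0.
In every case the truthful bid is at least as good as any alternative, so it is a dominant strategy.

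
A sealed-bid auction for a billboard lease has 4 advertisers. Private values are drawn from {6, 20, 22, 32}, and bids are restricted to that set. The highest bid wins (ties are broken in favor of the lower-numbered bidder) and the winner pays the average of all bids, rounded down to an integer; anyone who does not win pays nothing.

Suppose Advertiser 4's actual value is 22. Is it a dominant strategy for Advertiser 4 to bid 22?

No

Consider the case where Advertiser 1 bids 6, Advertiser 2 bids 6 and Advertiser 3 bids 6.
Truthful bid 22: wins, pays 10, utility 22 - 10 = 12.
Bid 20 instead: wins, pays 9, utility 22 - 9 = 13.
Since 13 > 12, bidding 20 is strictly better here, so truthful bidding is not dominant.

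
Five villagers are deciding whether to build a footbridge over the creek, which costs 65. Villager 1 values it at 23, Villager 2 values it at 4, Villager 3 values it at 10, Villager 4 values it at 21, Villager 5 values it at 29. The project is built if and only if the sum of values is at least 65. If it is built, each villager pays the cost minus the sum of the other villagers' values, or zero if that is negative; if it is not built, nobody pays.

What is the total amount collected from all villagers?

8

Total value 87 ≥ cost 65, so it is built.
Villager 1: others sum to 64; max(0, 65 - 64) = 1.
Villager 2: others sum to 83; max(0, 65 - 83) = 0.
Villager 3: others sum to 77; max(0, 65 - 77) = 0.
Villager 4: others sum to 66; max(0, 65 - 66) = 0.
Villager 5: others sum to 58; max(0, 65 - 58) = 7.
Total collected = 1 + 0 + 0 + 0 + 7 = 8.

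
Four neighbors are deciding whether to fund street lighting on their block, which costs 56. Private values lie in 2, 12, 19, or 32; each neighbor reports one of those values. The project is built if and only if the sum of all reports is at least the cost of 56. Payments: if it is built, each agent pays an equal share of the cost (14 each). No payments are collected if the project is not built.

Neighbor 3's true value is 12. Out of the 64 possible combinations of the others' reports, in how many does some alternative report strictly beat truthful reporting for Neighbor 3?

Others report (2, 12, 32): truth gives -2; report 2 gives 0 > -2. Violating.
Others report (2, 19, 32): truth gives -2; report 2 gives 0 > -2. Violating.
Others report (2, 32, 12): truth gives -2; report 2 gives 0 > -2. Violating.
Others report (2, 32, 19): truth gives -2; report 2 gives 0 > -2. Violating.
Others report (2, 2, 2): truth gives 0; no alternative beats it.
Others report (2, 2, 12): truth gives 0; no alternative beats it.
(Checking all 64 profiles: 15 have a profitable deviation, 49 do not.)

15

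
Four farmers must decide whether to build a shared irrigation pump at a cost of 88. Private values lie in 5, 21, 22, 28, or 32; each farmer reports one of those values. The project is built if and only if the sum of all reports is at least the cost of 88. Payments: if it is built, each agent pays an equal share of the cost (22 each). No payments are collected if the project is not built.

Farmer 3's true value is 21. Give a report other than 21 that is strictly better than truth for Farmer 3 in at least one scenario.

Suppose Farmer 1 reports 5, Farmer 2 reports 32 and Farmer 4 reports 32.
Report 21: project built, pays 22, utility 21 - 22 = -1.
Report 5: project not built, utility 0.
So reporting 5 beats truth here (0 > -1).

5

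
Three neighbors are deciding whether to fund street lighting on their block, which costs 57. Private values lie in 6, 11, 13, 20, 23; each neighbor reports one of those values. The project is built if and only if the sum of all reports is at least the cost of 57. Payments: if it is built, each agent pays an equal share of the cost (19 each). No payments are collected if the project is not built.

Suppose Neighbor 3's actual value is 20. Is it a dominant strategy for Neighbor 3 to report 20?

Consider the case where Neighbor 1 reports 11 and Neighbor 2 reports 23.
Truthful report 20: project not built, utility 0.
Report 23 instead: project built, pays 19, utility 20 - 19 = 1.
Since 1 > 0, reporting 23 is strictly better here, so truthful reporting is not dominant.

No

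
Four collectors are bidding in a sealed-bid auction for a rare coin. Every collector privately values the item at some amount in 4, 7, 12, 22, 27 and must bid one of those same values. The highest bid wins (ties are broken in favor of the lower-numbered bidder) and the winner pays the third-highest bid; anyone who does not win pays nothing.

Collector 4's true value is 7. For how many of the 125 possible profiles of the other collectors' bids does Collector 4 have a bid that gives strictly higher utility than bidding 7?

Others bid (4, 4, 7): truth gives 0; bid 12 gives 3 > 0. Violating.
Others bid (4, 4, 12): truth gives 0; bid 22 gives 3 > 0. Violating.
Others bid (4, 4, 22): truth gives 0; bid 27 gives 3 > 0. Violating.
Others bid (4, 7, 4): truth gives 0; bid 12 gives 3 > 0. Violating.
Others bid (4, 4, 4): truth gives 3; no alternative beats it.
Others bid (4, 4, 27): truth gives 0; no alternative beats it.
(Checking all 125 profiles: 9 have a profitable deviation, 116 do not.)

9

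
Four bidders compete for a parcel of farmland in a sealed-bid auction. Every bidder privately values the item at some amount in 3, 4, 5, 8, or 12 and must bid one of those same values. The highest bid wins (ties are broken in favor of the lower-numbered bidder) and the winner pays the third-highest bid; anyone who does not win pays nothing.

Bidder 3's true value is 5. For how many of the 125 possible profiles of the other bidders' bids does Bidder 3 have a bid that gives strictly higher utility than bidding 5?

Others bid (3, 3, 8): truth gives 0; bid 8 gives 2 > 0. Violating.
Others bid (3, 3, 12): truth gives 0; bid 12 gives 2 > 0. Violating.
Others bid (3, 4, 8): truth gives 0; bid 8 gives 1 > 0. Violating.
Others bid (3, 4, 12): truth gives 0; bid 12 gives 1 > 0. Violating.
Others bid (3, 3, 3): truth gives 2; no alternative beats it.
Others bid (3, 3, 4): truth gives 2; no alternative beats it.
(Checking all 125 profiles: 24 have a profitable deviation, 101 do not.)

24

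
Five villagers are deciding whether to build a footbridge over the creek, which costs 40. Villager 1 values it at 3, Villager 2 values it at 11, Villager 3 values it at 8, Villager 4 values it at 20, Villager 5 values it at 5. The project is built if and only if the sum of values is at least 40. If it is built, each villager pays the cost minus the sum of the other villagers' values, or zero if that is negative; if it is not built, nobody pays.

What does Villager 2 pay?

Total value 47 ≥ cost 40, so the project is built.
The other villagers' values sum to 36.
Cost minus that sum is 40 - 36 = 4.

4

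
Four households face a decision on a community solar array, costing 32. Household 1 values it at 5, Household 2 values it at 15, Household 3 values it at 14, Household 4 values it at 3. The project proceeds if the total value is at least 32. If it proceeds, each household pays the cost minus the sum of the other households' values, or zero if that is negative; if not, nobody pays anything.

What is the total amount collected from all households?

19

Total value 37 ≥ cost 32, so it is built.
Household 1: others sum to 32; max(0, 32 - 32) = 0.
Household 2: others sum to 22; max(0, 32 - 22) = 10.
Household 3: others sum to 23; max(0, 32 - 23) = 9.
Household 4: others sum to 34; max(0, 32 - 34) = 0.
Total collected = 0 + 10 + 9 + 0 = 19.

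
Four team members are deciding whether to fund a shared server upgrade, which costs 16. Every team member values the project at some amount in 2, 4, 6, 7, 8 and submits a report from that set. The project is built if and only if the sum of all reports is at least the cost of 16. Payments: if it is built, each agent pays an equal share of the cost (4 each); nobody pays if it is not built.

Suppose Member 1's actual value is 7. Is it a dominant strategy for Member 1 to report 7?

No

Consider the case where Member 2 reports 2, Member 3 reports 2 and Member 4 reports 4.
Truthful report 7: project not built, utility 0.
Report 8 instead: project built, pays 4, utility 7 - 4 = 3.
Since 3 > 0, reporting 8 is strictly better here, so truthful reporting is not dominant.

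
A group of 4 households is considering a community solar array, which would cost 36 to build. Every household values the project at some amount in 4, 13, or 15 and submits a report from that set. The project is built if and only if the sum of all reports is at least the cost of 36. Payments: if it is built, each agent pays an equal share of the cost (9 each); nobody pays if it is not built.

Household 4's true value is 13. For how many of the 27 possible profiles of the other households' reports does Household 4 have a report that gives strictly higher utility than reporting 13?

3

Others report (4, 4, 13): truth gives 0; report 15 gives 4 > 0. Violating.
Others report (4, 13, 4): truth gives 0; report 15 gives 4 > 0. Violating.
Others report (13, 4, 4): truth gives 0; report 15 gives 4 > 0. Violating.
Others report (4, 4, 4): truth gives 0; no alternative beats it.
Others report (4, 4, 15): truth gives 4; no alternative beats it.
(Checking all 27 profiles: 3 have a profitable deviation, 24 do not.)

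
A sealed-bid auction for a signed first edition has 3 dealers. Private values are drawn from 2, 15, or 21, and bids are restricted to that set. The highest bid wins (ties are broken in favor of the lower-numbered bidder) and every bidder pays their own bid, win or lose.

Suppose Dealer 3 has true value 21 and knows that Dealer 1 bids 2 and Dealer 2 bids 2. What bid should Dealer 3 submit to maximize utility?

Bid 2: loses but pays 2, utility -2.
Bid 15: wins, pays 15, utility 21 - 15 = 6.
Bid 21: wins, pays 21, utility 21 - 21 = 0.
The best choice is 15 with utility 6.

15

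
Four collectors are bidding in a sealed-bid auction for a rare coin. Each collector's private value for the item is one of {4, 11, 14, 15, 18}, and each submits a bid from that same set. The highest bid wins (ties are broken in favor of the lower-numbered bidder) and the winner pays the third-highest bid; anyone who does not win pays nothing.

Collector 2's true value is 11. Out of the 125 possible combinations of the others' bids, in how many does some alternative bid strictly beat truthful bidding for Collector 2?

Others bid (4, 4, 14): truth gives 0; bid 14 gives 7 > 0. Violating.
Others bid (4, 4, 15): truth gives 0; bid 15 gives 7 > 0. Violating.
Others bid (4, 4, 18): truth gives 0; bid 18 gives 7 > 0. Violating.
Others bid (4, 14, 4): truth gives 0; bid 14 gives 7 > 0. Violating.
Others bid (4, 4, 4): truth gives 7; no alternative beats it.
Others bid (4, 4, 11): truth gives 7; no alternative beats it.
(Checking all 125 profiles: 9 have a profitable deviation, 116 do not.)

9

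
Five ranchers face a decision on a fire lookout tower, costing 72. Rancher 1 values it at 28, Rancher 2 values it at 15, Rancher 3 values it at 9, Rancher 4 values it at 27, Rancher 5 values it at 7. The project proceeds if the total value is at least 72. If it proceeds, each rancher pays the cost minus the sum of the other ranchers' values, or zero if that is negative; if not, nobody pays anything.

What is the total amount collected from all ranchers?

Total value 86 ≥ cost 72, so it is built.
Rancher 1: others sum to 58; max(0, 72 - 58) = 14.
Rancher 2: others sum to 71; max(0, 72 - 71) = 1.
Rancher 3: others sum to 77; max(0, 72 - 77) = 0.
Rancher 4: others sum to 59; max(0, 72 - 59) = 13.
Rancher 5: others sum to 79; max(0, 72 - 79) = 0.
Total collected = 14 + 1 + 0 + 13 + 0 = 28.

28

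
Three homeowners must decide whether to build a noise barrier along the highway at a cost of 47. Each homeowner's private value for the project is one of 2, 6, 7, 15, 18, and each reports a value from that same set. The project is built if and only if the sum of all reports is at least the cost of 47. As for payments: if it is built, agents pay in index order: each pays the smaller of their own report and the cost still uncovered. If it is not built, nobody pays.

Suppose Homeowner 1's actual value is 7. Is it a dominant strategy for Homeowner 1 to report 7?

Check each profile of the others' reports and compare truth against every alternative report.
Others report (2, 2): truth gives 0, best alternative gives 0.
Others report (2, 6): truth gives 0, best alternative gives 0.
Others report (2, 7): truth gives 0, best alternative gives 0.
Others report (2, 15): truth gives 0, best alternative gives 0.
Others report (2, 18): truth gives 0, best alternative gives 0.
Others report (6, 2): truth gives 0, best alternative gives 0.
(Remaining 19 profiles checked similarly; truth is weakly best in each.)
In every case the truthful report is at least as good as any alternative, so it is a dominant strategy.

Yes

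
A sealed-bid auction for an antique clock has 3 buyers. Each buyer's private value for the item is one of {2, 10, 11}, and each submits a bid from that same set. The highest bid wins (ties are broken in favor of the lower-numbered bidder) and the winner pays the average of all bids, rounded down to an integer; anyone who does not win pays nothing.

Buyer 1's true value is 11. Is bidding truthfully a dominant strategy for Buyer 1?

Consider the case where Buyer 2 bids 2 and Buyer 3 bids 2.
Truthful bid 11: wins, pays 5, utility 11 - 5 = 6.
Bid 2 instead: wins, pays 2, utility 11 - 2 = 9.
Since 9 > 6, bidding 2 is strictly better here, so truthful bidding is not dominant.

No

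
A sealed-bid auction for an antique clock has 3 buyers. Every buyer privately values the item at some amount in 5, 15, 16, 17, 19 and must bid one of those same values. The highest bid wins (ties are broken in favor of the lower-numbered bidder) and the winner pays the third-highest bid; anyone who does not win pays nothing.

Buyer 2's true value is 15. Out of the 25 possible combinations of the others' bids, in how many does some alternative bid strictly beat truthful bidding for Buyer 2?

6

Others bid (5, 16): truth gives 0; bid 16 gives 10 > 0. Violating.
Others bid (5, 17): truth gives 0; bid 17 gives 10 > 0. Violating.
Others bid (5, 19): truth gives 0; bid 19 gives 10 > 0. Violating.
Others bid (15, 5): truth gives 0; bid 16 gives 10 > 0. Violating.
Others bid (5, 5): truth gives 10; no alternative beats it.
Others bid (5, 15): truth gives 10; no alternative beats it.
(Checking all 25 profiles: 6 have a profitable deviation, 19 do not.)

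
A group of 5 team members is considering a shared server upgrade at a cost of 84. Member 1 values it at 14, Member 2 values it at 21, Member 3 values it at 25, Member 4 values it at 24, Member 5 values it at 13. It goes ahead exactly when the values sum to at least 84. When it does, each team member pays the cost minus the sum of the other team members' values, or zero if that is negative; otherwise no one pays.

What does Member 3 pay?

Total value 97 ≥ cost 84, so the project is built.
The other team members' values sum to 72.
Cost minus that sum is 84 - 72 = 12.

12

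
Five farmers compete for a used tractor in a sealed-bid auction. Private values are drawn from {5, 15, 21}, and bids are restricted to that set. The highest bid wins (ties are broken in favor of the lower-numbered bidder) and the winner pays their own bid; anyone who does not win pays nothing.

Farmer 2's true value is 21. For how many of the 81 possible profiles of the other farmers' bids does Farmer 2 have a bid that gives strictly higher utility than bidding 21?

8

Others bid (5, 5, 5, 5): truth gives 0; bid 15 gives 6 > 0. Violating.
Others bid (5, 5, 5, 15): truth gives 0; bid 15 gives 6 > 0. Violating.
Others bid (5, 5, 15, 5): truth gives 0; bid 15 gives 6 > 0. Violating.
Others bid (5, 5, 15, 15): truth gives 0; bid 15 gives 6 > 0. Violating.
Others bid (5, 5, 5, 21): truth gives 0; no alternative beats it.
Others bid (5, 5, 15, 21): truth gives 0; no alternative beats it.
(Checking all 81 profiles: 8 have a profitable deviation, 73 do not.)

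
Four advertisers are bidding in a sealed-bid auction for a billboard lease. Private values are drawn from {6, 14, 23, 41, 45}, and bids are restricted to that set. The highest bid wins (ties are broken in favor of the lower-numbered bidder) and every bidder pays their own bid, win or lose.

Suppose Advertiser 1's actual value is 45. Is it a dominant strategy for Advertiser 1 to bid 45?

No

Consider the case where Advertiser 2 bids 6, Advertiser 3 bids 6 and Advertiser 4 bids 6.
Truthful bid 45: wins, pays 45, utility 45 - 45 = 0.
Bid 6 instead: wins, pays 6, utility 45 - 6 = 39.
Since 39 > 0, bidding 6 is strictly better here, so truthful bidding is not dominant.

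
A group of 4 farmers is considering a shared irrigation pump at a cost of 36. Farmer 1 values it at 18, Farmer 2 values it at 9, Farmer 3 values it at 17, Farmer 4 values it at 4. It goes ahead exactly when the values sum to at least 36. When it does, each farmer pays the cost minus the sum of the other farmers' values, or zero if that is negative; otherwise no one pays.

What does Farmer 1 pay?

6

Total value 48 ≥ cost 36, so the project is built.
The other farmers' values sum to 30.
Cost minus that sum is 36 - 30 = 6.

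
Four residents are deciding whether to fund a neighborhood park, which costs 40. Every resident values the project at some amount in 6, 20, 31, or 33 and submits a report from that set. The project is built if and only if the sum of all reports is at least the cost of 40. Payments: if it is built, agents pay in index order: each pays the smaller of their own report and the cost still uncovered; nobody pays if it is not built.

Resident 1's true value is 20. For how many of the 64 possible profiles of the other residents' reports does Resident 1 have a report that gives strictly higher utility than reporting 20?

60

Others report (6, 6, 31): truth gives 0; report 6 gives 14 > 0. Violating.
Others report (6, 6, 33): truth gives 0; report 6 gives 14 > 0. Violating.
Others report (6, 20, 20): truth gives 0; report 6 gives 14 > 0. Violating.
Others report (6, 20, 31): truth gives 0; report 6 gives 14 > 0. Violating.
Others report (6, 6, 6): truth gives 0; no alternative beats it.
Others report (6, 6, 20): truth gives 0; no alternative beats it.
(Checking all 64 profiles: 60 have a profitable deviation, 4 do not.)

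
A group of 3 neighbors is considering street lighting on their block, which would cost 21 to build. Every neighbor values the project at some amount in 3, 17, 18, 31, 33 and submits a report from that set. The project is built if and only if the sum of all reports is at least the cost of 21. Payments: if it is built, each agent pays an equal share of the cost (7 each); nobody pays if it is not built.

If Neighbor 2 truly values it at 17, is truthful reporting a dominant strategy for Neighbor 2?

Check each profile of the others' reports and compare truth against every alternative report.
Others report (3, 3): truth gives 10, best alternative gives 10.
Others report (3, 17): truth gives 10, best alternative gives 10.
Others report (3, 18): truth gives 10, best alternative gives 10.
Others report (3, 31): truth gives 10, best alternative gives 10.
Others report (3, 33): truth gives 10, best alternative gives 10.
Others report (17, 3): truth gives 10, best alternative gives 10.
(Remaining 19 profiles checked similarly; truth is weakly best in each.)
In every case the truthful report is at least as good as any alternative, so it is a dominant strategy.

Yes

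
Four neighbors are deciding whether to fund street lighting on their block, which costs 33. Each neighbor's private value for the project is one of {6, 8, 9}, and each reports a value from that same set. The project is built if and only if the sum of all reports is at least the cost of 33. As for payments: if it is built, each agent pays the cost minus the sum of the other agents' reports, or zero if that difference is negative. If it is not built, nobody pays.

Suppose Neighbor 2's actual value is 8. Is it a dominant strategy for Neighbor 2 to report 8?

Check each profile of the others' reports and compare truth against every alternative report.
Others report (9, 9, 9): truth gives 2, best alternative gives 2.
Others report (8, 9, 9): truth gives 1, best alternative gives 1.
Others report (9, 8, 9): truth gives 1, best alternative gives 1.
Others report (9, 9, 8): truth gives 1, best alternative gives 1.
Others report (6, 6, 6): truth gives 0, best alternative gives 0.
Others report (6, 6, 8): truth gives 0, best alternative gives 0.
(Remaining 21 profiles checked similarly; truth is weakly best in each.)
In every case the truthful report is at least as good as any alternative, so it is a dominant strategy.

Yes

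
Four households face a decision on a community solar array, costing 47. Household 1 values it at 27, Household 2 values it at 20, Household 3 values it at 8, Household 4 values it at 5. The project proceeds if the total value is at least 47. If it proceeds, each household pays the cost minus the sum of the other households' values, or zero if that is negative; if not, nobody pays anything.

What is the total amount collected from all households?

21

Total value 60 ≥ cost 47, so it is built.
Household 1: others sum to 33; max(0, 47 - 33) = 14.
Household 2: others sum to 40; max(0, 47 - 40) = 7.
Household 3: others sum to 52; max(0, 47 - 52) = 0.
Household 4: others sum to 55; max(0, 47 - 55) = 0.
Total collected = 14 + 7 + 0 + 0 = 21.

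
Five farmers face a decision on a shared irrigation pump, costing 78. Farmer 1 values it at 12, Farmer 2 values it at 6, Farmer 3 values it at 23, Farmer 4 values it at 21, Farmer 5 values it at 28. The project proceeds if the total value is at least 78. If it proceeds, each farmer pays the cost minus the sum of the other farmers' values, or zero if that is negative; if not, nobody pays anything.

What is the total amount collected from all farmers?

Total value 90 ≥ cost 78, so it is built.
Farmer 1: others sum to 78; max(0, 78 - 78) = 0.
Farmer 2: others sum to 84; max(0, 78 - 84) = 0.
Farmer 3: others sum to 67; max(0, 78 - 67) = 11.
Farmer 4: others sum to 69; max(0, 78 - 69) = 9.
Farmer 5: others sum to 62; max(0, 78 - 62) = 16.
Total collected = 0 + 0 + 11 + 9 + 16 = 36.

36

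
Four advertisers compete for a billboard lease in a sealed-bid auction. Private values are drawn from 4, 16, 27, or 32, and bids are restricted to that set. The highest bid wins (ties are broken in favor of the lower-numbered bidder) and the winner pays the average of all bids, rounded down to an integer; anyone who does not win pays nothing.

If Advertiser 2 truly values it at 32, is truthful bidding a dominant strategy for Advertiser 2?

Consider the case where Advertiser 1 bids 4, Advertiser 3 bids 4 and Advertiser 4 bids 4.
Truthful bid 32: wins, pays 11, utility 32 - 11 = 21.
Bid 16 instead: wins, pays 7, utility 32 - 7 = 25.
Since 25 > 21, bidding 16 is strictly better here, so truthful bidding is not dominant.

No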